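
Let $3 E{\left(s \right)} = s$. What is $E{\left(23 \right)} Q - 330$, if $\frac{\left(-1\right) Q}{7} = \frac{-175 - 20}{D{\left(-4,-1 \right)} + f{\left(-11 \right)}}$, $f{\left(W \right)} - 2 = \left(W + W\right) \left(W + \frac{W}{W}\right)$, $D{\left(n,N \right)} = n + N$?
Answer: $- \frac{8735}{31} \approx -281.77$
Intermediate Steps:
$D{\left(n,N \right)} = N + n$
$f{\left(W \right)} = 2 + 2 W \left(1 + W\right)$ ($f{\left(W \right)} = 2 + \left(W + W\right) \left(W + \frac{W}{W}\right) = 2 + 2 W \left(W + 1\right) = 2 + 2 W \left(1 + W\right)$)
$E{\left(s \right)} = \frac{s}{3}$
$Q = \frac{195}{31}$ ($Q = - 7 \frac{-175 - 20}{\left(-1 - 4\right) + \left(2 + 2 \left(-11\right) + 2 \left(-11\right)^{2}\right)} = - 7 \left(- \frac{195}{-5 + \left(2 - 22 + 2 \cdot 121\right)}\right) = - 7 \left(- \frac{195}{-5 + \left(2 - 22 + 242\right)}\right) = - 7 \left(- \frac{195}{-5 + 222}\right) = - 7 \left(- \frac{195}{217}\right) = - 7 \left(\left(-195\right) \frac{1}{217}\right) = \left(-7\right) \left(- \frac{195}{217}\right) = \frac{195}{31} \approx 6.2903$)
$E{\left(23 \right)} Q - 330 = \frac{1}{3} \cdot 23 \cdot \frac{195}{31} - 330 = \frac{23}{3} \cdot \frac{195}{31} - 330 = \frac{1495}{31} - 330 = - \frac{8735}{31}$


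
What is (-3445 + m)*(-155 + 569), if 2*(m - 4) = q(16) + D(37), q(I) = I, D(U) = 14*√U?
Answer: -1421262 + 2898*√37 ≈ -1.4036e+6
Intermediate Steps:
m = 12 + 7*√37 (m = 4 + (16 + 14*√37)/2 = 4 + (8 + 7*√37) = 12 + 7*√37 ≈ 54.579)
(-3445 + m)*(-155 + 569) = (-3445 + (12 + 7*√37))*(-155 + 569) = (-3433 + 7*√37)*414 = -1421262 + 2898*√37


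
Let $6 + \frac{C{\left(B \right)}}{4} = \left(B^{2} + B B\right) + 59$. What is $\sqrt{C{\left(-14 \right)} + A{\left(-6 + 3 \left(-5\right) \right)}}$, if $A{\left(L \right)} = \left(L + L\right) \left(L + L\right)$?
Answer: $2 \sqrt{886} \approx 59.531$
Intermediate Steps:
$A{\left(L \right)} = 4 L^{2}$ ($A{\left(L \right)} = 2 L 2 L = 4 L^{2}$)
$C{\left(B \right)} = 212 + 8 B^{2}$ ($C{\left(B \right)} = -24 + 4 \left(\left(B^{2} + B B\right) + 59\right) = -24 + 4 \left(\left(B^{2} + B^{2}\right) + 59\right) = -24 + 4 \left(2 B^{2} + 59\right) = -24 + 4 \left(59 + 2 B^{2}\right) = -24 + \left(236 + 8 B^{2}\right) = 212 + 8 B^{2}$)
$\sqrt{C{\left(-14 \right)} + A{\left(-6 + 3 \left(-5\right) \right)}} = \sqrt{\left(212 + 8 \left(-14\right)^{2}\right) + 4 \left(-6 + 3 \left(-5\right)\right)^{2}} = \sqrt{\left(212 + 8 \cdot 196\right) + 4 \left(-6 - 15\right)^{2}} = \sqrt{\left(212 + 1568\right) + 4 \left(-21\right)^{2}} = \sqrt{1780 + 4 \cdot 441} = \sqrt{1780 + 1764} = \sqrt{3544} = 2 \sqrt{886}$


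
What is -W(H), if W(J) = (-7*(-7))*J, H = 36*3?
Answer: -5292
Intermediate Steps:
H = 108
W(J) = 49*J
-W(H) = -49*108 = -1*5292 = -5292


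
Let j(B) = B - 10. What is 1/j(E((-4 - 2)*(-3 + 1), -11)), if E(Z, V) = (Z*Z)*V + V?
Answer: -1/1605 ≈ -0.00062305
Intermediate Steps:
E(Z, V) = V + V*Z² (E(Z, V) = Z²*V + V = V*Z² + V = V + V*Z²)
j(B) = -10 + B
1/j(E((-4 - 2)*(-3 + 1), -11)) = 1/(-10 - 11*(1 + ((-4 - 2)*(-3 + 1))²)) = 1/(-10 - 11*(1 + (-6*(-2))²)) = 1/(-10 - 11*(1 + 12²)) = 1/(-10 - 11*(1 + 144)) = 1/(-10 - 11*145) = 1/(-10 - 1595) = 1/(-1605) = -1/1605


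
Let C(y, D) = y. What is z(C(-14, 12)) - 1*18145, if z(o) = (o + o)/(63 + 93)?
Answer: -707662/39 ≈ -18145.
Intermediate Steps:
z(o) = o/78 (z(o) = (2*o)/156 = (2*o)*(1/156) = o/78)
z(C(-14, 12)) - 1*18145 = (1/78)*(-14) - 1*18145 = -7/39 - 18145 = -707662/39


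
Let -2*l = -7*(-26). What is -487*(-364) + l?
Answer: 177177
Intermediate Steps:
l = -91 (l = -(-7)*(-26)/2 = -½*182 = -91)
-487*(-364) + l = -487*(-364) - 91 = 177268 - 91 = 177177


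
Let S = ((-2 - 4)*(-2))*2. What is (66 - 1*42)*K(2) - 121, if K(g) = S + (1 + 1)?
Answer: 503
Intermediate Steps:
S = 24 (S = -6*(-2)*2 = 12*2 = 24)
K(g) = 26 (K(g) = 24 + (1 + 1) = 24 + 2 = 26)
(66 - 1*42)*K(2) - 121 = (66 - 1*42)*26 - 121 = (66 - 42)*26 - 121 = 24*26 - 121 = 624 - 121 = 503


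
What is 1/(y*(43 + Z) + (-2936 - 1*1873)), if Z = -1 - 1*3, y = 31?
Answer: -1/3600 ≈ -0.00027778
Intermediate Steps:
Z = -4 (Z = -1 - 3 = -4)
1/(y*(43 + Z) + (-2936 - 1*1873)) = 1/(31*(43 - 4) + (-2936 - 1*1873)) = 1/(31*39 + (-2936 - 1873)) = 1/(1209 - 4809) = 1/(-3600) = -1/3600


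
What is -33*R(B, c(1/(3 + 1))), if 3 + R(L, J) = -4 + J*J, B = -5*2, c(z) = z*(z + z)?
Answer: 14751/64 ≈ 230.48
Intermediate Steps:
c(z) = 2*z² (c(z) = z*(2*z) = 2*z²)
B = -10
R(L, J) = -7 + J² (R(L, J) = -3 + (-4 + J*J) = -3 + (-4 + J²) = -7 + J²)
-33*R(B, c(1/(3 + 1))) = -33*(-7 + (2*(1/(3 + 1))²)²) = -33*(-7 + (2*(1/4)²)²) = -33*(-7 + (2*(¼)²)²) = -33*(-7 + (2*(1/16))²) = -33*(-7 + (⅛)²) = -33*(-7 + 1/64) = -33*(-447/64) = 14751/64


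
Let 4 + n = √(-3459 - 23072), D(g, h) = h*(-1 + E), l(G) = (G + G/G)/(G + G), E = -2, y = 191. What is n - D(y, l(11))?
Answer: -26/11 + I*√26531 ≈ -2.3636 + 162.88*I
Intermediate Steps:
l(G) = (1 + G)/(2*G) (l(G) = (G + 1)/((2*G)) = (1 + G)*(1/(2*G)) = (1 + G)/(2*G))
D(g, h) = -3*h (D(g, h) = h*(-1 - 2) = h*(-3) = -3*h)
n = -4 + I*√26531 (n = -4 + √(-3459 - 23072) = -4 + √(-26531) = -4 + I*√26531 ≈ -4.0 + 162.88*I)
n - D(y, l(11)) = (-4 + I*√26531) - (-3)*(½)*(1 + 11)/11 = (-4 + I*√26531) - (-3)*(½)*(1/11)*12 = (-4 + I*√26531) - (-3)*6/11 = (-4 + I*√26531) - 1*(-18/11) = (-4 + I*√26531) + 18/11 = -26/11 + I*√26531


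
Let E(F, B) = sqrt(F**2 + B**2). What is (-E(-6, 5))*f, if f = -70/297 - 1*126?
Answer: 37492*sqrt(61)/297 ≈ 985.93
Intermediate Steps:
f = -37492/297 (f = -70*1/297 - 126 = -70/297 - 126 = -37492/297 ≈ -126.24)
E(F, B) = sqrt(B**2 + F**2)
(-E(-6, 5))*f = -sqrt(5**2 + (-6)**2)*(-37492/297) = -sqrt(25 + 36)*(-37492/297) = -sqrt(61)*(-37492/297) = 37492*sqrt(61)/297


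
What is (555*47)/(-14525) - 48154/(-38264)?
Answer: -29867959/55578460 ≈ -0.53740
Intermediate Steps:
(555*47)/(-14525) - 48154/(-38264) = 26085*(-1/14525) - 48154*(-1/38264) = -5217/2905 + 24077/19132 = -29867959/55578460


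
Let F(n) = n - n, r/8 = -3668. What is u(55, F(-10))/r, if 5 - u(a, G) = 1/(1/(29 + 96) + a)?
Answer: -34255/201769344 ≈ -0.00016977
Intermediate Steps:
r = -29344 (r = 8*(-3668) = -29344)
F(n) = 0
u(a, G) = 5 - 1/(1/125 + a) (u(a, G) = 5 - 1/(1/(29 + 96) + a) = 5 - 1/(1/125 + a))
u(55, F(-10))/r = (5*(-24 + 125*55)/(1 + 125*55))/(-29344) = (5*(-24 + 6875)/(1 + 6875))*(-1/29344) = (5*6851/6876)*(-1/29344) = (5*(1/6876)*6851)*(-1/29344) = (34255/6876)*(-1/29344) = -34255/201769344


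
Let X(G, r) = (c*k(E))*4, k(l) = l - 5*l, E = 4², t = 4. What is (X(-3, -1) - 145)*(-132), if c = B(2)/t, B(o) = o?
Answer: 36036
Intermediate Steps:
E = 16
k(l) = -4*l
c = ½ (c = 2/4 = 2*(¼) = ½ ≈ 0.50000)
X(G, r) = -128 (X(G, r) = ((-4*16)/2)*4 = ((½)*(-64))*4 = -32*4 = -128)
(X(-3, -1) - 145)*(-132) = (-128 - 145)*(-132) = -273*(-132) = 36036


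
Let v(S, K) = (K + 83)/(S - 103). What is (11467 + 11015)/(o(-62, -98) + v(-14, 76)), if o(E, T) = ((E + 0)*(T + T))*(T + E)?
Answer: -876798/75828533 ≈ -0.011563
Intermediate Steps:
v(S, K) = (83 + K)/(-103 + S)
o(E, T) = 2*E*T*(E + T) (o(E, T) = (E*(2*T))*(E + T) = (2*E*T)*(E + T) = 2*E*T*(E + T))
(11467 + 11015)/(o(-62, -98) + v(-14, 76)) = (11467 + 11015)/(2*(-62)*(-98)*(-62 - 98) + (83 + 76)/(-103 - 14)) = 22482/(2*(-62)*(-98)*(-160) + 159/(-117)) = 22482/(-1944320 - 1/117*159) = 22482/(-1944320 - 53/39) = 22482/(-75828533/39) = 22482*(-39/75828533) = -876798/75828533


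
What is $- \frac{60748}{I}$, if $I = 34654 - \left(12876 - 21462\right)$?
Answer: $- \frac{15187}{10810} \approx -1.4049$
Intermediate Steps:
$I = 43240$ ($I = 34654 - \left(12876 - 21462\right) = 34654 - -8586 = 34654 + 8586 = 43240$)
$- \frac{60748}{I} = - \frac{60748}{43240} = \left(-60748\right) \frac{1}{43240} = - \frac{15187}{10810}$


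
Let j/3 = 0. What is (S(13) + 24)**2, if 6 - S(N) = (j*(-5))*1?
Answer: 900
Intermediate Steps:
j = 0 (j = 3*0 = 0)
S(N) = 6 (S(N) = 6 - 0*(-5) = 6 - 0 = 6 - 1*0 = 6 + 0 = 6)
(S(13) + 24)**2 = (6 + 24)**2 = 30**2 = 900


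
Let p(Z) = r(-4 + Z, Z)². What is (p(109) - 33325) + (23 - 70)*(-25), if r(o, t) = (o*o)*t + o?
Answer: 1444395316750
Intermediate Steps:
r(o, t) = o + t*o² (r(o, t) = o²*t + o = t*o² + o = o + t*o²)
p(Z) = (1 + Z*(-4 + Z))²*(-4 + Z)² (p(Z) = ((-4 + Z)*(1 + (-4 + Z)*Z))² = ((-4 + Z)*(1 + Z*(-4 + Z)))² = ((1 + Z*(-4 + Z))*(-4 + Z))² = (1 + Z*(-4 + Z))²*(-4 + Z)²)
(p(109) - 33325) + (23 - 70)*(-25) = ((1 + 109*(-4 + 109))²*(-4 + 109)² - 33325) + (23 - 70)*(-25) = ((1 + 109*105)²*105² - 33325) - 47*(-25) = ((1 + 11445)²*11025 - 33325) + 1175 = (11446²*11025 - 33325) + 1175 = (131010916*11025 - 33325) + 1175 = (1444395348900 - 33325) + 1175 = 1444395315575 + 1175 = 1444395316750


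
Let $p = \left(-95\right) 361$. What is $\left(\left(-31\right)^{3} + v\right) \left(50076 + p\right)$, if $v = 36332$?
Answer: $103223521$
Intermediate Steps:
$p = -34295$
$\left(\left(-31\right)^{3} + v\right) \left(50076 + p\right) = \left(\left(-31\right)^{3} + 36332\right) \left(50076 - 34295\right) = \left(-29791 + 36332\right) 15781 = 6541 \cdot 15781 = 103223521$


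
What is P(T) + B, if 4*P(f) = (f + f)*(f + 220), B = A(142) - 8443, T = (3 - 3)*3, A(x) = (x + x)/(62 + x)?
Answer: -430522/51 ≈ -8441.6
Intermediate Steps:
A(x) = 2*x/(62 + x) (A(x) = (2*x)/(62 + x) = 2*x/(62 + x))
T = 0 (T = 0*3 = 0)
B = -430522/51 (B = 2*142/(62 + 142) - 8443 = 2*142/204 - 8443 = 2*142*(1/204) - 8443 = 71/51 - 8443 = -430522/51 ≈ -8441.6)
P(f) = f*(220 + f)/2 (P(f) = ((f + f)*(f + 220))/4 = ((2*f)*(220 + f))/4 = (2*f*(220 + f))/4 = f*(220 + f)/2)
P(T) + B = (½)*0*(220 + 0) - 430522/51 = (½)*0*220 - 430522/51 = 0 - 430522/51 = -430522/51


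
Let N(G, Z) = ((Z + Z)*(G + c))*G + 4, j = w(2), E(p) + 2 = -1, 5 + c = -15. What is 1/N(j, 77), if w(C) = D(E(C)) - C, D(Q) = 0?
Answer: 1/6780 ≈ 0.00014749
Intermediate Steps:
c = -20 (c = -5 - 15 = -20)
E(p) = -3 (E(p) = -2 - 1 = -3)
w(C) = -C (w(C) = 0 - C = -C)
j = -2 (j = -1*2 = -2)
N(G, Z) = 4 + 2*G*Z*(-20 + G) (N(G, Z) = ((Z + Z)*(G - 20))*G + 4 = ((2*Z)*(-20 + G))*G + 4 = (2*Z*(-20 + G))*G + 4 = 2*G*Z*(-20 + G) + 4 = 4 + 2*G*Z*(-20 + G))
1/N(j, 77) = 1/(4 - 40*(-2)*77 + 2*77*(-2)**2) = 1/(4 + 6160 + 2*77*4) = 1/(4 + 6160 + 616) = 1/6780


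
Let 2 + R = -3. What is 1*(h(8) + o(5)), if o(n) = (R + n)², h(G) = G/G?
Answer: 1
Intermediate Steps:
h(G) = 1
R = -5 (R = -2 - 3 = -5)
o(n) = (-5 + n)²
1*(h(8) + o(5)) = 1*(1 + (-5 + 5)²) = 1*(1 + 0²) = 1*(1 + 0) = 1*1 = 1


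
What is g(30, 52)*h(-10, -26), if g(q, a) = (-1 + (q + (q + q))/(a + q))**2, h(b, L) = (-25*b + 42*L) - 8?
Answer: -13600/1681 ≈ -8.0904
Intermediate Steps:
h(b, L) = -8 - 25*b + 42*L
g(q, a) = (-1 + 3*q/(a + q))**2 (g(q, a) = (-1 + (q + 2*q)/(a + q))**2 = (-1 + (3*q)/(a + q))**2 = (-1 + 3*q/(a + q))**2)
g(30, 52)*h(-10, -26) = ((52 - 2*30)**2/(52 + 30)**2)*(-8 - 25*(-10) + 42*(-26)) = ((52 - 60)**2/82**2)*(-8 + 250 - 1092) = ((1/6724)*(-8)**2)*(-850) = ((1/6724)*64)*(-850) = (16/1681)*(-850) = -13600/1681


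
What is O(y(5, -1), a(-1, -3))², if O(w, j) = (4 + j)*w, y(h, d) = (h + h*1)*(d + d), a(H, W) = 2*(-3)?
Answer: 1600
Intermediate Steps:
a(H, W) = -6
y(h, d) = 4*d*h (y(h, d) = (h + h)*(2*d) = (2*h)*(2*d) = 4*d*h)
O(w, j) = w*(4 + j)
O(y(5, -1), a(-1, -3))² = ((4*(-1)*5)*(4 - 6))² = (-20*(-2))² = 40² = 1600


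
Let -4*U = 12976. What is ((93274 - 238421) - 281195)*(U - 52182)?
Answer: 23630431692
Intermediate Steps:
U = -3244 (U = -1/4*12976 = -3244)
((93274 - 238421) - 281195)*(U - 52182) = ((93274 - 238421) - 281195)*(-3244 - 52182) = (-145147 - 281195)*(-55426) = -426342*(-55426) = 23630431692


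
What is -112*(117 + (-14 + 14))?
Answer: -13104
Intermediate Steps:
-112*(117 + (-14 + 14)) = -112*(117 + 0) = -112*117 = -13104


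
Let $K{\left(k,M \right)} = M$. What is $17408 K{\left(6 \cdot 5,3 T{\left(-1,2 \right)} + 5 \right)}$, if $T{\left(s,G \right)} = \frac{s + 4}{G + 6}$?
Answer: $106624$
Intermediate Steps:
$T{\left(s,G \right)} = \frac{4 + s}{6 + G}$
$17408 K{\left(6 \cdot 5,3 T{\left(-1,2 \right)} + 5 \right)} = 17408 \left(3 \frac{4 - 1}{6 + 2} + 5\right) = 17408 \left(3 \cdot \frac{1}{8} \cdot 3 + 5\right) = 17408 \left(3 \cdot \frac{3}{8} + 5\right) = 17408 \left(\frac{9}{8} + 5\right) = 17408 \cdot \frac{49}{8} = 106624$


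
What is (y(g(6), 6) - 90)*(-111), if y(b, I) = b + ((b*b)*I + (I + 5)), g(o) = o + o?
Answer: -88467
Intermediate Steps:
g(o) = 2*o
y(b, I) = 5 + I + b + I*b**2 (y(b, I) = b + (b**2*I + (5 + I)) = b + (I*b**2 + (5 + I)) = b + (5 + I + I*b**2) = 5 + I + b + I*b**2)
(y(g(6), 6) - 90)*(-111) = ((5 + 6 + 2*6 + 6*(2*6)**2) - 90)*(-111) = ((5 + 6 + 12 + 6*12**2) - 90)*(-111) = ((5 + 6 + 12 + 6*144) - 90)*(-111) = ((5 + 6 + 12 + 864) - 90)*(-111) = (887 - 90)*(-111) = 797*(-111) = -88467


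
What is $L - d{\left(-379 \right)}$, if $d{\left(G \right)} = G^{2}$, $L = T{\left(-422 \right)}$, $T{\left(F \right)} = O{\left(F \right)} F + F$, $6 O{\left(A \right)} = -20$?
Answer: $- \frac{427969}{3} \approx -1.4266 \cdot 10^{5}$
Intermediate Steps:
$O{\left(A \right)} = - \frac{10}{3}$ ($O{\left(A \right)} = \frac{1}{6} \left(-20\right) = - \frac{10}{3}$)
$T{\left(F \right)} = - \frac{7 F}{3}$ ($T{\left(F \right)} = - \frac{10 F}{3} + F = - \frac{7 F}{3}$)
$L = \frac{2954}{3}$ ($L = \left(- \frac{7}{3}\right) \left(-422\right) = \frac{2954}{3} \approx 984.67$)
$L - d{\left(-379 \right)} = \frac{2954}{3} - \left(-379\right)^{2} = \frac{2954}{3} - 143641 = - \frac{427969}{3}$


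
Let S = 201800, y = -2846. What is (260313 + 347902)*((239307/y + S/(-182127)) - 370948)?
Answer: -116971247203067278075/518333442 ≈ -2.2567e+11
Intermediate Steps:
(260313 + 347902)*((239307/y + S/(-182127)) - 370948) = (260313 + 347902)*((239307/(-2846) + 201800/(-182127)) - 370948) = 608215*((239307*(-1/2846) + 201800*(-1/182127)) - 370948) = 608215*((-239307/2846 - 201800/182127) - 370948) = 608215*(-44158588789/518333442 - 370948) = 608215*(-192318912231805/518333442) = -116971247203067278075/518333442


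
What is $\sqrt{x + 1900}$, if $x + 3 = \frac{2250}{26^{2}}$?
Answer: $\frac{\sqrt{1284622}}{26} \approx 43.593$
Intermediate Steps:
$x = \frac{111}{338}$ ($x = -3 + \frac{2250}{26^{2}} = -3 + \frac{2250}{676} = -3 + 2250 \cdot \frac{1}{676} = -3 + \frac{1125}{338} = \frac{111}{338} \approx 0.3284$)
$\sqrt{x + 1900} = \sqrt{\frac{111}{338} + 1900} = \sqrt{\frac{642311}{338}} = \frac{\sqrt{1284622}}{26}$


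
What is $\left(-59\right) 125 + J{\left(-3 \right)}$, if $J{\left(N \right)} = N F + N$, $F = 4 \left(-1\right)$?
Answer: $-7366$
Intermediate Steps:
$F = -4$
$J{\left(N \right)} = - 3 N$ ($J{\left(N \right)} = N \left(-4\right) + N = - 4 N + N = - 3 N$)
$\left(-59\right) 125 + J{\left(-3 \right)} = \left(-59\right) 125 - -9 = -7375 + 9 = -7366$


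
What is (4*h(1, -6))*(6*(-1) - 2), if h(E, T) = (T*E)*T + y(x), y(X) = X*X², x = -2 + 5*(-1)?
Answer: 9824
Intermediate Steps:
x = -7 (x = -2 - 5 = -7)
y(X) = X³
h(E, T) = -343 + E*T² (h(E, T) = (T*E)*T + (-7)³ = (E*T)*T - 343 = E*T² - 343 = -343 + E*T²)
(4*h(1, -6))*(6*(-1) - 2) = (4*(-343 + 1*(-6)²))*(6*(-1) - 2) = (4*(-343 + 1*36))*(-6 - 2) = (4*(-343 + 36))*(-8) = (4*(-307))*(-8) = -1228*(-8) = 9824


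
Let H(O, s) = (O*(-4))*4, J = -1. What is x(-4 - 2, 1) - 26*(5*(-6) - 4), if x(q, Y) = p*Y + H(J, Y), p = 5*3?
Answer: 915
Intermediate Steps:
H(O, s) = -16*O (H(O, s) = -4*O*4 = -16*O)
p = 15
x(q, Y) = 16 + 15*Y (x(q, Y) = 15*Y - 16*(-1) = 15*Y + 16 = 16 + 15*Y)
x(-4 - 2, 1) - 26*(5*(-6) - 4) = (16 + 15*1) - 26*(5*(-6) - 4) = (16 + 15) - 26*(-30 - 4) = 31 - 26*(-34) = 31 + 884 = 915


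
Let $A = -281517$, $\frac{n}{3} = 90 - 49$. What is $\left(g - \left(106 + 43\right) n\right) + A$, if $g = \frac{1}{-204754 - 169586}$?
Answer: $- \frac{112243602961}{374340} \approx -2.9984 \cdot 10^{5}$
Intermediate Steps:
$g = - \frac{1}{374340}$ ($g = \frac{1}{-374340} = - \frac{1}{374340} \approx -2.6714 \cdot 10^{-6}$)
$n = 123$ ($n = 3 \left(90 - 49\right) = 3 \cdot 41 = 123$)
$\left(g - \left(106 + 43\right) n\right) + A = \left(- \frac{1}{374340} - \left(106 + 43\right) 123\right) - 281517 = \left(- \frac{1}{374340} - 149 \cdot 123\right) - 281517 = \left(- \frac{1}{374340} - 18327\right) - 281517 = - \frac{6860529181}{374340} - 281517 = - \frac{112243602961}{374340}$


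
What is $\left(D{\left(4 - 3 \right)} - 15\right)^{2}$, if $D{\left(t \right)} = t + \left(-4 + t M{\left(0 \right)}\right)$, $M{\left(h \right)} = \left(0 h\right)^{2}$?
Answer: $324$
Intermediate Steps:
$M{\left(h \right)} = 0$ ($M{\left(h \right)} = 0^{2} = 0$)
$D{\left(t \right)} = -4 + t$ ($D{\left(t \right)} = t + \left(-4 + t 0\right) = t + \left(-4 + 0\right) = t - 4 = -4 + t$)
$\left(D{\left(4 - 3 \right)} - 15\right)^{2} = \left(\left(-4 + \left(4 - 3\right)\right) - 15\right)^{2} = \left(\left(-4 + 1\right) - 15\right)^{2} = \left(-3 - 15\right)^{2} = \left(-18\right)^{2} = 324$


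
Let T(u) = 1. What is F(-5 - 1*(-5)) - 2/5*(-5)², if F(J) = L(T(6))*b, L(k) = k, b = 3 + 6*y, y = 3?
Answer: 11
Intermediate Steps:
b = 21 (b = 3 + 6*3 = 3 + 18 = 21)
F(J) = 21 (F(J) = 1*21 = 21)
F(-5 - 1*(-5)) - 2/5*(-5)² = 21 - 2/5*(-5)² = 21 - 2*⅕*25 = 21 - ⅖*25 = 21 - 10 = 11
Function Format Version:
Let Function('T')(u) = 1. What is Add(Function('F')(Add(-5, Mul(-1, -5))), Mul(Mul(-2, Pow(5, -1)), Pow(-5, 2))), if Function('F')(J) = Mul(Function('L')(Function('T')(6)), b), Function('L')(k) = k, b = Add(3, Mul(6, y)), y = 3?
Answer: 11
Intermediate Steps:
b = 21 (b = Add(3, Mul(6, 3)) = Add(3, 18) = 21)
Function('F')(J) = 21 (Function('F')(J) = Mul(1, 21) = 21)
Add(Function('F')(Add(-5, Mul(-1, -5))), Mul(Mul(-2, Pow(5, -1)), Pow(-5, 2))) = Add(21, Mul(Mul(-2, Pow(5, -1)), Pow(-5, 2))) = Add(21, Mul(Mul(-2, Rational(1, 5)), 25)) = Add(21, Mul(Rational(-2, 5), 25)) = Add(21, -10) = 11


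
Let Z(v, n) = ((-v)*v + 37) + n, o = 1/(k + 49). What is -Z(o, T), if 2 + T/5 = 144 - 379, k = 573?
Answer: 444142833/386884 ≈ 1148.0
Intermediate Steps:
T = -1185 (T = -10 + 5*(144 - 379) = -10 + 5*(-235) = -10 - 1175 = -1185)
o = 1/622 (o = 1/(573 + 49) = 1/622 ≈ 0.0016077)
Z(v, n) = 37 + n - v² (Z(v, n) = (-v² + 37) + n = (37 - v²) + n = 37 + n - v²)
-Z(o, T) = -(37 - 1185 - (1/622)²) = -(37 - 1185 - 1*1/386884) = -(37 - 1185 - 1/386884) = -1*(-444142833/386884) = 444142833/386884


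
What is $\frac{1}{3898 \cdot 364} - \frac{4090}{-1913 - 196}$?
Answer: $\frac{5803188589}{2992401048} \approx 1.9393$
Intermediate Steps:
$\frac{1}{3898 \cdot 364} - \frac{4090}{-1913 - 196} = \frac{1}{3898} \cdot \frac{1}{364} - \frac{4090}{-2109} = \frac{1}{1418872} - - \frac{4090}{2109} = \frac{1}{1418872} + \frac{4090}{2109} = \frac{5803188589}{2992401048}$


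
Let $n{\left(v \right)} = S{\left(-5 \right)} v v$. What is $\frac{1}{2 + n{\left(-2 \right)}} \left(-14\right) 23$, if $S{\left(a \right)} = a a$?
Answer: $- \frac{161}{51} \approx -3.1569$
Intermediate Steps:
$S{\left(a \right)} = a^{2}$
$n{\left(v \right)} = 25 v^{2}$ ($n{\left(v \right)} = \left(-5\right)^{2} v v = 25 v v = 25 v^{2}$)
$\frac{1}{2 + n{\left(-2 \right)}} \left(-14\right) 23 = \frac{1}{2 + 25 \left(-2\right)^{2}} \left(-14\right) 23 = \frac{1}{2 + 25 \cdot 4} \left(-14\right) 23 = \frac{1}{2 + 100} \left(-14\right) 23 = \frac{1}{102} \left(-14\right) 23 = \left(- \frac{7}{51}\right) 23 = - \frac{161}{51}$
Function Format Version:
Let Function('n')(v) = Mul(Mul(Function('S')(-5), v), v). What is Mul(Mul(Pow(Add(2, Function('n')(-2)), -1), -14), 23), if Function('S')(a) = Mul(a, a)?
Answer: Rational(-161, 51) ≈ -3.1569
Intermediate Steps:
Function('S')(a) = Pow(a, 2)
Function('n')(v) = Mul(25, Pow(v, 2)) (Function('n')(v) = Mul(Mul(Pow(-5, 2), v), v) = Mul(Mul(25, v), v) = Mul(25, Pow(v, 2)))
Mul(Mul(Pow(Add(2, Function('n')(-2)), -1), -14), 23) = Mul(Mul(Pow(Add(2, Mul(25, Pow(-2, 2))), -1), -14), 23) = Mul(Mul(Pow(Add(2, Mul(25, 4)), -1), -14), 23) = Mul(Mul(Pow(Add(2, 100), -1), -14), 23) = Mul(Mul(Pow(102, -1), -14), 23) = Mul(Mul(Rational(1, 102), -14), 23) = Mul(Rational(-7, 51), 23) = Rational(-161, 51)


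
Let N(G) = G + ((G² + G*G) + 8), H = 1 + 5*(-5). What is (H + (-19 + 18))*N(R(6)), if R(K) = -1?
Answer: -225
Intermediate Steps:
H = -24 (H = 1 - 25 = -24)
N(G) = 8 + G + 2*G² (N(G) = G + ((G² + G²) + 8) = G + (2*G² + 8) = G + (8 + 2*G²) = 8 + G + 2*G²)
(H + (-19 + 18))*N(R(6)) = (-24 + (-19 + 18))*(8 - 1 + 2*(-1)²) = (-24 - 1)*(8 - 1 + 2*1) = -25*(8 - 1 + 2) = -25*9 = -225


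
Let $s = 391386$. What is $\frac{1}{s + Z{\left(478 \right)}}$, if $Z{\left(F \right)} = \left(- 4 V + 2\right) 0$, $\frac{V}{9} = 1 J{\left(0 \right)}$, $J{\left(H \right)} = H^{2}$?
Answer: $\frac{1}{391386} \approx 2.555 \cdot 10^{-6}$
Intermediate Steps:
$V = 0$ ($V = 9 \cdot 1 \cdot 0^{2} = 9 \cdot 1 \cdot 0 = 9 \cdot 0 = 0$)
$Z{\left(F \right)} = 0$ ($Z{\left(F \right)} = \left(\left(-4\right) 0 + 2\right) 0 = \left(0 + 2\right) 0 = 2 \cdot 0 = 0$)
$\frac{1}{s + Z{\left(478 \right)}} = \frac{1}{391386 + 0} = \frac{1}{391386}$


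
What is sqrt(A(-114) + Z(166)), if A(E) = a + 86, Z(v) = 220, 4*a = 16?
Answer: sqrt(310) ≈ 17.607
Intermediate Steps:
a = 4 (a = (1/4)*16 = 4)
A(E) = 90 (A(E) = 4 + 86 = 90)
sqrt(A(-114) + Z(166)) = sqrt(90 + 220) = sqrt(310)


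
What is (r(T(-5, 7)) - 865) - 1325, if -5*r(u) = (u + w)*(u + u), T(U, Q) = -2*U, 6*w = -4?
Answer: -6682/3 ≈ -2227.3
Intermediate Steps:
w = -⅔ (w = (⅙)*(-4) = -⅔ ≈ -0.66667)
r(u) = -2*u*(-⅔ + u)/5 (r(u) = -(u - ⅔)*(u + u)/5 = -(-⅔ + u)*2*u/5 = -2*u*(-⅔ + u)/5)
(r(T(-5, 7)) - 865) - 1325 = (2*(-2*(-5))*(2 - (-6)*(-5))/15 - 865) - 1325 = ((2/15)*10*(2 - 3*10) - 865) - 1325 = ((2/15)*10*(2 - 30) - 865) - 1325 = ((2/15)*10*(-28) - 865) - 1325 = (-112/3 - 865) - 1325 = -2707/3 - 1325 = -6682/3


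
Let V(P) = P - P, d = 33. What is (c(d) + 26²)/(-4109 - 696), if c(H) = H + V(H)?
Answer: -709/4805 ≈ -0.14755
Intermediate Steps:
V(P) = 0
c(H) = H (c(H) = H + 0 = H)
(c(d) + 26²)/(-4109 - 696) = (33 + 26²)/(-4109 - 696) = (33 + 676)/(-4805) = 709*(-1/4805) = -709/4805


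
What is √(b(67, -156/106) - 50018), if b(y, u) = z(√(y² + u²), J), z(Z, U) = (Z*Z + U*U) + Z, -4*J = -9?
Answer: √(-2045930503 + 848*√12615685)/212 ≈ 213.2*I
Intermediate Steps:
J = 9/4 (J = -¼*(-9) = 9/4 ≈ 2.2500)
z(Z, U) = Z + U² + Z² (z(Z, U) = (Z² + U²) + Z = (U² + Z²) + Z = Z + U² + Z²)
b(y, u) = 81/16 + u² + y² + √(u² + y²) (b(y, u) = √(y² + u²) + (9/4)² + (√(y² + u²))² = √(u² + y²) + 81/16 + (√(u² + y²))² = √(u² + y²) + 81/16 + (u² + y²) = 81/16 + u² + y² + √(u² + y²))
√(b(67, -156/106) - 50018) = √((81/16 + (-156/106)² + 67² + √((-156/106)² + 67²)) - 50018) = √((81/16 + (-156*1/106)² + 4489 + √((-156*1/106)² + 4489)) - 50018) = √((81/16 + (-78/53)² + 4489 + √((-78/53)² + 4489)) - 50018) = √((81/16 + 6084/2809 + 4489 + √(6084/2809 + 4489)) - 50018) = √((81/16 + 6084/2809 + 4489 + √(12615685/2809)) - 50018) = √((81/16 + 6084/2809 + 4489 + √12615685/53) - 50018) = √((202078489/44944 + √12615685/53) - 50018) = √(-2045930503/44944 + √12615685/53)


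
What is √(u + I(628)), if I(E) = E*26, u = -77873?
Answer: I*√61545 ≈ 248.08*I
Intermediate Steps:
I(E) = 26*E
√(u + I(628)) = √(-77873 + 26*628) = √(-77873 + 16328) = √(-61545) = I*√61545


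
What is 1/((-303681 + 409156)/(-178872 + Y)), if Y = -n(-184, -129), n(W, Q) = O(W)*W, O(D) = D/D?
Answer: -178688/105475 ≈ -1.6941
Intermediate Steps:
O(D) = 1
n(W, Q) = W (n(W, Q) = 1*W = W)
Y = 184 (Y = -1*(-184) = 184)
1/((-303681 + 409156)/(-178872 + Y)) = 1/((-303681 + 409156)/(-178872 + 184)) = 1/(105475/(-178688)) = 1/(105475*(-1/178688)) = 1/(-105475/178688) = -178688/105475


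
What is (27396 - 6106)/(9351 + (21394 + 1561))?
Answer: 10645/16153 ≈ 0.65901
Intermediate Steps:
(27396 - 6106)/(9351 + (21394 + 1561)) = 21290/(9351 + 22955) = 21290/32306 = 21290*(1/32306) = 10645/16153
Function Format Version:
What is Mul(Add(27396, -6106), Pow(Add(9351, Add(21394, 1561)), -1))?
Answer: Rational(10645, 16153) ≈ 0.65901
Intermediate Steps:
Mul(Add(27396, -6106), Pow(Add(9351, Add(21394, 1561)), -1)) = Mul(21290, Pow(Add(9351, 22955), -1)) = Mul(21290, Pow(32306, -1)) = Mul(21290, Rational(1, 32306)) = Rational(10645, 16153)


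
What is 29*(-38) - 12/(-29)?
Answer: -31946/29 ≈ -1101.6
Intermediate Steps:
29*(-38) - 12/(-29) = -1102 - 12*(-1/29) = -1102 + 12/29 = -31946/29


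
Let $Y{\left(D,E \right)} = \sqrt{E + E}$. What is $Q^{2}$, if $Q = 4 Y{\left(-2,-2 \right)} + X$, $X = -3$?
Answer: $\left(3 - 8 i\right)^{2} \approx -55.0 - 48.0 i$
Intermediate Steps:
$Y{\left(D,E \right)} = \sqrt{2} \sqrt{E}$ ($Y{\left(D,E \right)} = \sqrt{2 E} = \sqrt{2} \sqrt{E}$)
$Q = -3 + 8 i$ ($Q = 4 \sqrt{2} \sqrt{-2} - 3 = 4 \sqrt{2} i \sqrt{2} - 3 = 4 \cdot 2 i - 3 = 8 i - 3 = -3 + 8 i \approx -3.0 + 8.0 i$)
$Q^{2} = \left(-3 + 8 i\right)^{2}$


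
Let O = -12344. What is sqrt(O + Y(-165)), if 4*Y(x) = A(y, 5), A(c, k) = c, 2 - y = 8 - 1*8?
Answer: 3*I*sqrt(5486)/2 ≈ 111.1*I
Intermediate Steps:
y = 2 (y = 2 - (8 - 1*8) = 2 - (8 - 8) = 2 - 1*0 = 2 + 0 = 2)
Y(x) = 1/2 (Y(x) = (1/4)*2 = 1/2)
sqrt(O + Y(-165)) = sqrt(-12344 + 1/2) = sqrt(-24687/2) = 3*I*sqrt(5486)/2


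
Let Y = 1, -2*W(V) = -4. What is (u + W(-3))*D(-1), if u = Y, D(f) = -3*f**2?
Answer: -9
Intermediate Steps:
W(V) = 2 (W(V) = -1/2*(-4) = 2)
u = 1
(u + W(-3))*D(-1) = (1 + 2)*(-3*(-1)**2) = 3*(-3*1) = 3*(-3) = -9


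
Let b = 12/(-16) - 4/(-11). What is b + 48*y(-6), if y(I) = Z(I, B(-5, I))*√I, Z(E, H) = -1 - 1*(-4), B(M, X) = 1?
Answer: -17/44 + 144*I*√6 ≈ -0.38636 + 352.73*I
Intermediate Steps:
Z(E, H) = 3 (Z(E, H) = -1 + 4 = 3)
b = -17/44 (b = 12*(-1/16) - 4*(-1/11) = -¾ + 4/11 = -17/44 ≈ -0.38636)
y(I) = 3*√I
b + 48*y(-6) = -17/44 + 48*(3*√(-6)) = -17/44 + 48*(3*(I*√6)) = -17/44 + 48*(3*I*√6) = -17/44 + 144*I*√6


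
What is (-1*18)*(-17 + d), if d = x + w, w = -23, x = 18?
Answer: 396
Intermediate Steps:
d = -5 (d = 18 - 23 = -5)
(-1*18)*(-17 + d) = (-1*18)*(-17 - 5) = -18*(-22) = 396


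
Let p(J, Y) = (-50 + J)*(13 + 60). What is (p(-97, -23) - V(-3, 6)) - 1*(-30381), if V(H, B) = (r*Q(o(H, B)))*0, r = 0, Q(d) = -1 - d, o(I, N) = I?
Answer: 19650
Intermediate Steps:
p(J, Y) = -3650 + 73*J (p(J, Y) = (-50 + J)*73 = -3650 + 73*J)
V(H, B) = 0 (V(H, B) = (0*(-1 - H))*0 = 0*0 = 0)
(p(-97, -23) - V(-3, 6)) - 1*(-30381) = ((-3650 + 73*(-97)) - 1*0) - 1*(-30381) = ((-3650 - 7081) + 0) + 30381 = (-10731 + 0) + 30381 = -10731 + 30381 = 19650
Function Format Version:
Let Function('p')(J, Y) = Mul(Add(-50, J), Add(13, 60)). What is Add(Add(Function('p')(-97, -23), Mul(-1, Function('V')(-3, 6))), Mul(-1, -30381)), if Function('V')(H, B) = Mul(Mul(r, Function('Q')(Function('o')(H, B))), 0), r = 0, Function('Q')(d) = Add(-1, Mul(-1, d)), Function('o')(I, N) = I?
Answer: 19650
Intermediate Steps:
Function('p')(J, Y) = Add(-3650, Mul(73, J)) (Function('p')(J, Y) = Mul(Add(-50, J), 73) = Add(-3650, Mul(73, J)))
Function('V')(H, B) = 0 (Function('V')(H, B) = Mul(Mul(0, Add(-1, Mul(-1, H))), 0) = Mul(0, 0) = 0)
Add(Add(Function('p')(-97, -23), Mul(-1, Function('V')(-3, 6))), Mul(-1, -30381)) = Add(Add(Add(-3650, Mul(73, -97)), Mul(-1, 0)), Mul(-1, -30381)) = Add(Add(Add(-3650, -7081), 0), 30381) = Add(Add(-10731, 0), 30381) = Add(-10731, 30381) = 19650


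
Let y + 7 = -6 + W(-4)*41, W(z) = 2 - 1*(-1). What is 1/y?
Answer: 1/110 ≈ 0.0090909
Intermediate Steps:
W(z) = 3 (W(z) = 2 + 1 = 3)
y = 110 (y = -7 + (-6 + 3*41) = -7 + (-6 + 123) = -7 + 117 = 110)
1/y = 1/110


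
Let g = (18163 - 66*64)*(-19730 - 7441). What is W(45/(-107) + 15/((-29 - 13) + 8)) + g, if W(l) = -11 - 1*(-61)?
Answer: -378736519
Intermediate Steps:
W(l) = 50 (W(l) = -11 + 61 = 50)
g = -378736569 (g = (18163 - 4224)*(-27171) = 13939*(-27171) = -378736569)
W(45/(-107) + 15/((-29 - 13) + 8)) + g = 50 - 378736569 = -378736519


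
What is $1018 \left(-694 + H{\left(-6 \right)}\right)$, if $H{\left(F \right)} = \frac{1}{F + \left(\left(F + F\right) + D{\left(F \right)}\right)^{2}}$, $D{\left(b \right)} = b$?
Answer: $- \frac{112331719}{159} \approx -7.0649 \cdot 10^{5}$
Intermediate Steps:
$H{\left(F \right)} = \frac{1}{F + 9 F^{2}}$ ($H{\left(F \right)} = \frac{1}{F + \left(\left(F + F\right) + F\right)^{2}} = \frac{1}{F + \left(2 F + F\right)^{2}} = \frac{1}{F + \left(3 F\right)^{2}} = \frac{1}{F + 9 F^{2}}$)
$1018 \left(-694 + H{\left(-6 \right)}\right) = 1018 \left(-694 + \frac{1}{\left(-6\right) \left(1 + 9 \left(-6\right)\right)}\right) = 1018 \left(-694 - \frac{1}{6 \left(1 - 54\right)}\right) = 1018 \left(-694 - \frac{1}{6 \left(-53\right)}\right) = 1018 \left(-694 - - \frac{1}{318}\right) = 1018 \left(-694 + \frac{1}{318}\right) = 1018 \left(- \frac{220691}{318}\right) = - \frac{112331719}{159}$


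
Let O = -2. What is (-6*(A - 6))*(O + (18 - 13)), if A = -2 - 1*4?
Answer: 216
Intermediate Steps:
A = -6 (A = -2 - 4 = -6)
(-6*(A - 6))*(O + (18 - 13)) = (-6*(-6 - 6))*(-2 + (18 - 13)) = (-6*(-12))*(-2 + 5) = 72*3 = 216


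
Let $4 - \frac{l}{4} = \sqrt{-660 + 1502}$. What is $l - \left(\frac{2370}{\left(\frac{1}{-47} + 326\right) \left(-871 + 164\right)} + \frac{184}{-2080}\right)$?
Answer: $\frac{15112998567}{938768740} - 4 \sqrt{842} \approx -99.97$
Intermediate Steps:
$l = 16 - 4 \sqrt{842}$ ($l = 16 - 4 \sqrt{-660 + 1502} = 16 - 4 \sqrt{842} \approx -100.07$)
$l - \left(\frac{2370}{\left(\frac{1}{-47} + 326\right) \left(-871 + 164\right)} + \frac{184}{-2080}\right) = \left(16 - 4 \sqrt{842}\right) - \left(\frac{2370}{\left(\frac{1}{-47} + 326\right) \left(-871 + 164\right)} + \frac{184}{-2080}\right) = \left(16 - 4 \sqrt{842}\right) - \left(\frac{2370}{\left(- \frac{1}{47} + 326\right) \left(-707\right)} + 184 \left(- \frac{1}{2080}\right)\right) = \left(16 - 4 \sqrt{842}\right) - \left(\frac{2370}{\frac{15321}{47} \left(-707\right)} - \frac{23}{260}\right) = \left(16 - 4 \sqrt{842}\right) - \left(\frac{2370}{- \frac{10831947}{47}} - \frac{23}{260}\right) = \left(16 - 4 \sqrt{842}\right) - \left(2370 \left(- \frac{47}{10831947}\right) - \frac{23}{260}\right) = \left(16 - 4 \sqrt{842}\right) - \left(- \frac{37130}{3610649} - \frac{23}{260}\right) = \left(16 - 4 \sqrt{842}\right) - - \frac{92698727}{938768740} = \left(16 - 4 \sqrt{842}\right) + \frac{92698727}{938768740} = \frac{15112998567}{938768740} - 4 \sqrt{842}$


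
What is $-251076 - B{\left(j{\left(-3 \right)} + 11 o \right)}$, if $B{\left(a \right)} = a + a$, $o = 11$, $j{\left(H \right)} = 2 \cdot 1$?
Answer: $-251322$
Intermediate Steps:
$j{\left(H \right)} = 2$
$B{\left(a \right)} = 2 a$
$-251076 - B{\left(j{\left(-3 \right)} + 11 o \right)} = -251076 - 2 \left(2 + 11 \cdot 11\right) = -251076 - 2 \left(2 + 121\right) = -251076 - 2 \cdot 123 = -251076 - 246 = -251322$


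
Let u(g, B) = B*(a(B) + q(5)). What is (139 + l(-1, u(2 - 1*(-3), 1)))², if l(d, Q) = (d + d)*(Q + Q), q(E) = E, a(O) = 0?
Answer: 14161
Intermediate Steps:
u(g, B) = 5*B (u(g, B) = B*(0 + 5) = B*5 = 5*B)
l(d, Q) = 4*Q*d (l(d, Q) = (2*d)*(2*Q) = 4*Q*d)
(139 + l(-1, u(2 - 1*(-3), 1)))² = (139 + 4*(5*1)*(-1))² = (139 + 4*5*(-1))² = (139 - 20)² = 119² = 14161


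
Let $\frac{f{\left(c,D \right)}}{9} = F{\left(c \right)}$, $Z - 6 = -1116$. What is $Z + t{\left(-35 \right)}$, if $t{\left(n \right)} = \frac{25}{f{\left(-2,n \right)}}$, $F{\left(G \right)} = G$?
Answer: $- \frac{20005}{18} \approx -1111.4$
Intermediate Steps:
$Z = -1110$ ($Z = 6 - 1116 = -1110$)
$f{\left(c,D \right)} = 9 c$
$t{\left(n \right)} = - \frac{25}{18}$ ($t{\left(n \right)} = \frac{25}{9 \left(-2\right)} = \frac{25}{-18} = 25 \left(- \frac{1}{18}\right) = - \frac{25}{18}$)
$Z + t{\left(-35 \right)} = -1110 - \frac{25}{18} = - \frac{20005}{18}$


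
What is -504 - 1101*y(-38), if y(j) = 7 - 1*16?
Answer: 9405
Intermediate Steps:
y(j) = -9 (y(j) = 7 - 16 = -9)
-504 - 1101*y(-38) = -504 - 1101*(-9) = -504 + 9909 = 9405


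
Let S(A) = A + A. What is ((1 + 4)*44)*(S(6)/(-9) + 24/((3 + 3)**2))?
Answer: -440/3 ≈ -146.67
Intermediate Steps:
S(A) = 2*A
((1 + 4)*44)*(S(6)/(-9) + 24/((3 + 3)**2)) = ((1 + 4)*44)*((2*6)/(-9) + 24/((3 + 3)**2)) = (5*44)*(12*(-1/9) + 24/(6**2)) = 220*(-4/3 + 24/36) = 220*(-4/3 + 24*(1/36)) = 220*(-4/3 + 2/3) = 220*(-2/3) = -440/3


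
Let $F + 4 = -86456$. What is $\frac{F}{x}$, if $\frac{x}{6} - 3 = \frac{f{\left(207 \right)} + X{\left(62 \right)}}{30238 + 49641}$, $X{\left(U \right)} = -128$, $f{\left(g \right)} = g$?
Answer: $- \frac{575528195}{119858} \approx -4801.8$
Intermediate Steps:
$F = -86460$ ($F = -4 - 86456 = -86460$)
$x = \frac{1438296}{79879}$ ($x = 18 + 6 \frac{207 - 128}{30238 + 49641} = 18 + 6 \cdot \frac{79}{79879} = 18 + \frac{474}{79879} = \frac{1438296}{79879} \approx 18.006$)
$\frac{F}{x} = - \frac{86460}{\frac{1438296}{79879}} = \left(-86460\right) \frac{79879}{1438296} = - \frac{575528195}{119858}$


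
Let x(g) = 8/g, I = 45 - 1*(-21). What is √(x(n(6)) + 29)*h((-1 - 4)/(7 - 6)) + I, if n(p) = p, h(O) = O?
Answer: 66 - 5*√273/3 ≈ 38.462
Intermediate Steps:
I = 66 (I = 45 + 21 = 66)
√(x(n(6)) + 29)*h((-1 - 4)/(7 - 6)) + I = √(8/6 + 29)*((-1 - 4)/(7 - 6)) + 66 = √(8*(⅙) + 29)*(-5/1) + 66 = √(4/3 + 29)*(-5*1) + 66 = √(91/3)*(-5) + 66 = (√273/3)*(-5) + 66 = -5*√273/3 + 66 = 66 - 5*√273/3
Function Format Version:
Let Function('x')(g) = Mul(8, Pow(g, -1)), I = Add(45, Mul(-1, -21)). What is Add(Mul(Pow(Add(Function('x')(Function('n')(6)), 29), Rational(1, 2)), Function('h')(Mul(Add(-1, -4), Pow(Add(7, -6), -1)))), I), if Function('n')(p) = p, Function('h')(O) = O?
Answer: Add(66, Mul(Rational(-5, 3), Pow(273, Rational(1, 2)))) ≈ 38.462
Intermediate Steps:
I = 66 (I = Add(45, 21) = 66)
Add(Mul(Pow(Add(Function('x')(Function('n')(6)), 29), Rational(1, 2)), Function('h')(Mul(Add(-1, -4), Pow(Add(7, -6), -1)))), I) = Add(Mul(Pow(Add(Mul(8, Pow(6, -1)), 29), Rational(1, 2)), Mul(Add(-1, -4), Pow(Add(7, -6), -1))), 66) = Add(Mul(Pow(Add(Mul(8, Rational(1, 6)), 29), Rational(1, 2)), Mul(-5, Pow(1, -1))), 66) = Add(Mul(Pow(Add(Rational(4, 3), 29), Rational(1, 2)), Mul(-5, 1)), 66) = Add(Mul(Pow(Rational(91, 3), Rational(1, 2)), -5), 66) = Add(Mul(Mul(Rational(1, 3), Pow(273, Rational(1, 2))), -5), 66) = Add(Mul(Rational(-5, 3), Pow(273, Rational(1, 2))), 66) = Add(66, Mul(Rational(-5, 3), Pow(273, Rational(1, 2))))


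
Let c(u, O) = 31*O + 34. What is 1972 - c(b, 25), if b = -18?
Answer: 1163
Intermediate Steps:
c(u, O) = 34 + 31*O
1972 - c(b, 25) = 1972 - (34 + 31*25) = 1972 - (34 + 775) = 1972 - 1*809 = 1972 - 809 = 1163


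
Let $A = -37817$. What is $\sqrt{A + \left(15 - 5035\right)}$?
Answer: $i \sqrt{42837} \approx 206.97 i$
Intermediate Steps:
$\sqrt{A + \left(15 - 5035\right)} = \sqrt{-37817 + \left(15 - 5035\right)} = \sqrt{-37817 - 5020} = \sqrt{-42837} = i \sqrt{42837}$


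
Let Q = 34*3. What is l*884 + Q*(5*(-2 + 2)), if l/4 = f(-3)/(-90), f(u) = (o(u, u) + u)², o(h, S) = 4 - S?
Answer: -28288/45 ≈ -628.62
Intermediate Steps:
f(u) = 16 (f(u) = ((4 - u) + u)² = 4² = 16)
Q = 102
l = -32/45 (l = 4*(16/(-90)) = 4*(16*(-1/90)) = 4*(-8/45) = -32/45 ≈ -0.71111)
l*884 + Q*(5*(-2 + 2)) = -32/45*884 + 102*(5*(-2 + 2)) = -28288/45 + 102*(5*0) = -28288/45 + 102*0 = -28288/45 + 0 = -28288/45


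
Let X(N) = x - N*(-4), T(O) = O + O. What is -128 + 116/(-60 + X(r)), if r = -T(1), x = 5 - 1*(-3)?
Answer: -1949/15 ≈ -129.93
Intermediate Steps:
T(O) = 2*O
x = 8 (x = 5 + 3 = 8)
r = -2 ≈ -2.0000
X(N) = 8 + 4*N (X(N) = 8 - N*(-4) = 8 - (-4)*N = 8 + 4*N)
-128 + 116/(-60 + X(r)) = -128 + 116/(-60 + (8 + 4*(-2))) = -128 + 116/(-60 + (8 - 8)) = -128 + 116/(-60 + 0) = -128 + 116/(-60) = -128 + 116*(-1/60) = -128 - 29/15 = -1949/15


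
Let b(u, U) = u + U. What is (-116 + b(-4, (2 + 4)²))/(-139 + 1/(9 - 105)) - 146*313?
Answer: -609831746/13345 ≈ -45697.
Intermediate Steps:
b(u, U) = U + u
(-116 + b(-4, (2 + 4)²))/(-139 + 1/(9 - 105)) - 146*313 = (-116 + ((2 + 4)² - 4))/(-139 + 1/(9 - 105)) - 146*313 = (-116 + (6² - 4))/(-139 + 1/(-96)) - 45698 = (-116 + (36 - 4))/(-139 - 1/96) - 45698 = (-116 + 32)/(-13345/96) - 45698 = -84*(-96/13345) - 45698 = 8064/13345 - 45698 = -609831746/13345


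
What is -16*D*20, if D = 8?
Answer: -2560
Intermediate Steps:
-16*D*20 = -16*8*20 = -128*20 = -2560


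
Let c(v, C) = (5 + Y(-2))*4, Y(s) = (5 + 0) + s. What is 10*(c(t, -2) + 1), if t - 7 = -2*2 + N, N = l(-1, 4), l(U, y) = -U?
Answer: 330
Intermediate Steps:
N = 1 (N = -1*(-1) = 1)
t = 4 (t = 7 + (-2*2 + 1) = 7 + (-4 + 1) = 7 - 3 = 4)
Y(s) = 5 + s
c(v, C) = 32 (c(v, C) = (5 + (5 - 2))*4 = (5 + 3)*4 = 8*4 = 32)
10*(c(t, -2) + 1) = 10*(32 + 1) = 10*33 = 330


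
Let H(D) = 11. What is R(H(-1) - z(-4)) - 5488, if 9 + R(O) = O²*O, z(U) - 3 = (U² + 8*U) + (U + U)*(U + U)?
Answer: -69497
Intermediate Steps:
z(U) = 3 + 5*U² + 8*U (z(U) = 3 + ((U² + 8*U) + (U + U)*(U + U)) = 3 + ((U² + 8*U) + (2*U)*(2*U)) = 3 + ((U² + 8*U) + 4*U²) = 3 + (5*U² + 8*U) = 3 + 5*U² + 8*U)
R(O) = -9 + O³ (R(O) = -9 + O²*O = -9 + O³)
R(H(-1) - z(-4)) - 5488 = (-9 + (11 - (3 + 5*(-4)² + 8*(-4)))³) - 5488 = (-9 + (11 - (3 + 5*16 - 32))³) - 5488 = (-9 + (11 - (3 + 80 - 32))³) - 5488 = (-9 + (11 - 1*51)³) - 5488 = (-9 + (11 - 51)³) - 5488 = (-9 + (-40)³) - 5488 = (-9 - 64000) - 5488 = -64009 - 5488 = -69497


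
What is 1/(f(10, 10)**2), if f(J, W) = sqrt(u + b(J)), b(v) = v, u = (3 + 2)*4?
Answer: 1/30 ≈ 0.033333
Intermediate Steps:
u = 20 (u = 5*4 = 20)
f(J, W) = sqrt(20 + J)
1/(f(10, 10)**2) = 1/((sqrt(20 + 10))**2) = 1/((sqrt(30))**2) = 1/30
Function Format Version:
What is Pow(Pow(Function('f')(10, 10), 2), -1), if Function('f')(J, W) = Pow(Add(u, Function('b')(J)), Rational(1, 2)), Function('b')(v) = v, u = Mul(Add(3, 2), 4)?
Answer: Rational(1, 30) ≈ 0.033333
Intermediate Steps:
u = 20 (u = Mul(5, 4) = 20)
Function('f')(J, W) = Pow(Add(20, J), Rational(1, 2))
Pow(Pow(Function('f')(10, 10), 2), -1) = Pow(Pow(Pow(Add(20, 10), Rational(1, 2)), 2), -1) = Pow(Pow(Pow(30, Rational(1, 2)), 2), -1) = Pow(30, -1) = Rational(1, 30)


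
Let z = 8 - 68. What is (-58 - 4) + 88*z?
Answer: -5342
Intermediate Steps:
z = -60
(-58 - 4) + 88*z = (-58 - 4) + 88*(-60) = -62 - 5280 = -5342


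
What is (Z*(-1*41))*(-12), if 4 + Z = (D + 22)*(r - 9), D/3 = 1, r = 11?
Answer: 22632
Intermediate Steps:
D = 3 (D = 3*1 = 3)
Z = 46 (Z = -4 + (3 + 22)*(11 - 9) = -4 + 25*2 = -4 + 50 = 46)
(Z*(-1*41))*(-12) = (46*(-1*41))*(-12) = (46*(-41))*(-12) = -1886*(-12) = 22632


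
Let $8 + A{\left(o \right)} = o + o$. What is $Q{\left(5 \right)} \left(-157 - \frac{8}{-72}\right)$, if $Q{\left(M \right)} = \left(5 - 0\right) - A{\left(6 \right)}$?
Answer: $- \frac{1412}{9} \approx -156.89$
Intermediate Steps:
$A{\left(o \right)} = -8 + 2 o$ ($A{\left(o \right)} = -8 + \left(o + o\right) = -8 + 2 o$)
$Q{\left(M \right)} = 1$ ($Q{\left(M \right)} = \left(5 - 0\right) - \left(-8 + 2 \cdot 6\right) = \left(5 + 0\right) - \left(-8 + 12\right) = 5 - 4 = 1$)
$Q{\left(5 \right)} \left(-157 - \frac{8}{-72}\right) = 1 \left(-157 - \frac{8}{-72}\right) = 1 \left(-157 - - \frac{1}{9}\right) = 1 \left(-157 + \frac{1}{9}\right) = 1 \left(- \frac{1412}{9}\right) = - \frac{1412}{9}$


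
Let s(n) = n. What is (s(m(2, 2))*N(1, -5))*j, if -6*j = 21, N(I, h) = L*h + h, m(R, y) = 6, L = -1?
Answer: 0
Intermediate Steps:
N(I, h) = 0 (N(I, h) = -h + h = 0)
j = -7/2 (j = -⅙*21 = -7/2 ≈ -3.5000)
(s(m(2, 2))*N(1, -5))*j = (6*0)*(-7/2) = 0*(-7/2) = 0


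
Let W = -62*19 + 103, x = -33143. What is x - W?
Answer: -32068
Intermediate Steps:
W = -1075 (W = -1178 + 103 = -1075)
x - W = -33143 - 1*(-1075) = -33143 + 1075 = -32068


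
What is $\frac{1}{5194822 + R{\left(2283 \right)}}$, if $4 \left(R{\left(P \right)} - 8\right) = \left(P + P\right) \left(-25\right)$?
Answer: $\frac{2}{10332585} \approx 1.9356 \cdot 10^{-7}$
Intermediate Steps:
$R{\left(P \right)} = 8 - \frac{25 P}{2}$ ($R{\left(P \right)} = 8 + \frac{\left(P + P\right) \left(-25\right)}{4} = 8 + \frac{2 P \left(-25\right)}{4} = 8 + \frac{\left(-50\right) P}{4} = 8 - \frac{25 P}{2}$)
$\frac{1}{5194822 + R{\left(2283 \right)}} = \frac{1}{5194822 + \left(8 - \frac{57075}{2}\right)} = \frac{1}{5194822 - \frac{57059}{2}} = \frac{1}{\frac{10332585}{2}} = \frac{2}{10332585}$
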